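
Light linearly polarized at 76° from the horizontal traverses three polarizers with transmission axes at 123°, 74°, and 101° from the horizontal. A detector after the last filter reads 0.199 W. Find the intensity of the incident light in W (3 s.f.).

I₀ ≈ 1.25 W

I₁ = I₀ cos²(123° − 76°) = I₀ cos²(47°) = 0.4651 I₀.
I₂ = I₁ cos²(74° − 123°) = 0.4651 I₀ · cos²(49°) = 0.2002 I₀.
I₃ = I₂ cos²(101° − 74°) = 0.2002 I₀ · cos²(27°) = 0.1589 I₀.
So 0.199 W = 0.1589 I₀, giving I₀ = 0.199/0.1589 = 1.252 W.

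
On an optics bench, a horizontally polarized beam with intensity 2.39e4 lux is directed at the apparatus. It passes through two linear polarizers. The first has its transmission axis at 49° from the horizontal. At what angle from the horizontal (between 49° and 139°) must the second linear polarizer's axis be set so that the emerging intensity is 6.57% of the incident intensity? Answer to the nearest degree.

By Malus's law, I₁ = I₀ cos²(49° − 0°) = I₀ cos²(49°) = 0.4304 I₀.
Need I₂/I₀ = 0.0657, so cos²(θ − 49°) = 0.0657 / 0.4304 = 0.1526.
θ − 49° = arccos(√0.1526) = 67.0°, giving θ ≈ 49 + 67.0 = 116.0°.

θ ≈ 116°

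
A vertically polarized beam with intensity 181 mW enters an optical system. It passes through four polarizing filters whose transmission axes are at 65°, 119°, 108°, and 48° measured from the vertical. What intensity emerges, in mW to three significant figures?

I₁ = 181 mW · cos²(65°) = 32.33 mW.
I₂ = I₁ · cos²(54°) = 32.33 · 0.3455 = 11.17 mW.
I₃ = I₂ · cos²(11°) = 11.17 · 0.9636 = 10.76 mW.
I₄ = I₃ · cos²(60°) = 10.76 · 0.25 = 2.691 mW.

I ≈ 2.69 mW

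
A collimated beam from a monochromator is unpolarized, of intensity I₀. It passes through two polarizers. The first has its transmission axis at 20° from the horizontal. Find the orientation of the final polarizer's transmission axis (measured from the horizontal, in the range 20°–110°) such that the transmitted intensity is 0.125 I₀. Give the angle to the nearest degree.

Unpolarized light through the first polarizer → I₁ = ½ I₀, now polarized at 20°.
Need I₂/I₀ = 0.125, so cos²(θ − 20°) = 0.125 / 0.5 = 0.25.
θ − 20° = arccos(√0.25) = 60.0°, giving θ ≈ 20 + 60.0 = 80.0°.

θ ≈ 80°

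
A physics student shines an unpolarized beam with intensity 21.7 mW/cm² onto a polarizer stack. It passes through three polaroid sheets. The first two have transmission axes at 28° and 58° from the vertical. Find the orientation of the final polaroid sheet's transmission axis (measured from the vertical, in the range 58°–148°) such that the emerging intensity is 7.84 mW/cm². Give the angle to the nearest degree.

θ ≈ 69°

Unpolarized light through the first polarizer → I₁ = ½ I₀, now polarized at 28°.
I₂ = I₁ cos²(58° − 28°) = 0.5 I₀ · cos²(30°) = 0.375 I₀.
Target fraction: 7.84 / 21.7 mW/cm² = 0.3613 of I₀.
Need I₃/I₀ = 0.3613, so cos²(θ − 58°) = 0.3613 / 0.375 = 0.9634.
θ − 58° = arccos(√0.9634) = 11.0°, giving θ ≈ 58 + 11.0 = 69.0°.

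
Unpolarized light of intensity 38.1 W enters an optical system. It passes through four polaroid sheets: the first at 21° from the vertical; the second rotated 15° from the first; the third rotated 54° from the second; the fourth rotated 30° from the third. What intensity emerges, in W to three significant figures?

Unpolarized light through the first polarizer → I₁ = 38.1 W/2 = 19.05 W, polarized at 21°.
I₂ = I₁ · cos²(15°) = 19.05 · 0.933 = 17.77 W.
I₃ = I₂ · cos²(54°) = 17.77 · 0.3455 = 6.141 W.
I₄ = I₃ · cos²(30°) = 6.141 · 0.75 = 4.606 W.

I ≈ 4.61 W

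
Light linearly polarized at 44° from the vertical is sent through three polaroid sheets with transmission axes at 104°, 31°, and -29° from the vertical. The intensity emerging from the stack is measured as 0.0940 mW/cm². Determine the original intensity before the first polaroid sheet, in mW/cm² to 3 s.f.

I₀ ≈ 17.6 mW/cm²

By Malus's law, I₁ = I₀ cos²(104° − 44°) = I₀ cos²(60°) = 0.25 I₀.
I₂ = I₁ cos²(31° − 104°) = 0.25 I₀ · cos²(73°) = 0.02137 I₀.
I₃ = I₂ cos²(-29° − 31°) = 0.02137 I₀ · cos²(60°) = 0.005343 I₀.
So 0.0940 mW/cm² = 0.005343 I₀, giving I₀ = 0.0940/0.005343 = 17.59 mW/cm².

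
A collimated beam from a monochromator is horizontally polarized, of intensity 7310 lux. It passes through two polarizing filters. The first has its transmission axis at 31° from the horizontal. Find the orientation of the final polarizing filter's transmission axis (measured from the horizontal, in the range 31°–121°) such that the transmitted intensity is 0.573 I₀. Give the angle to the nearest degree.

I₁ = I₀ cos²(31° − 0°) = I₀ cos²(31°) = 0.7347 I₀.
Need I₂/I₀ = 0.573, so cos²(θ − 31°) = 0.573 / 0.7347 = 0.7799.
θ − 31° = arccos(√0.7799) = 28.0°, giving θ ≈ 31 + 28.0 = 59.0°.

θ ≈ 59°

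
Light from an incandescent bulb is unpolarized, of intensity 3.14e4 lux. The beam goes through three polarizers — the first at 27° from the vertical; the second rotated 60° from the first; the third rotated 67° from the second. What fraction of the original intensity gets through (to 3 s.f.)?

I/I₀ ≈ 0.0191

Unpolarized light through the first polarizer → I₁ = 3.14e4 lux/2 = 1.57e+04 lux, polarized at 27°.
I₂ = I₁ · cos²(60°) = 1.57e+04 · 0.25 = 3925 lux.
I₃ = I₂ · cos²(67°) = 3925 · 0.1527 = 599.2 lux.
Transmitted fraction = 0.01908.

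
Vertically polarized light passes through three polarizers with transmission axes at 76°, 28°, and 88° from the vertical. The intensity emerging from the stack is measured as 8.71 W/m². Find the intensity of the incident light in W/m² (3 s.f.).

I₁ = I₀ cos²(76° − 0°) = I₀ cos²(76°) = 0.05853 I₀.
I₂ = I₁ cos²(28° − 76°) = 0.05853 I₀ · cos²(48°) = 0.0262 I₀.
I₃ = I₂ cos²(88° − 28°) = 0.0262 I₀ · cos²(60°) = 0.006551 I₀.
So 8.71 W/m² = 0.006551 I₀, giving I₀ = 8.71/0.006551 = 1330 W/m².

I₀ ≈ 1330 W/m²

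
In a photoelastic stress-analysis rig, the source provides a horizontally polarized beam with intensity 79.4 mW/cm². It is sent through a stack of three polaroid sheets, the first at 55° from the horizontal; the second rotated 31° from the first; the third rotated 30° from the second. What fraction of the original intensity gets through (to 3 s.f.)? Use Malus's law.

I/I₀ ≈ 0.181

By Malus's law, I₁ = 79.4 mW/cm² · cos²(55°) = 26.12 mW/cm².
I₂ = I₁ · cos²(31°) = 26.12 · 0.7347 = 19.19 mW/cm².
I₃ = I₂ · cos²(30°) = 19.19 · 0.75 = 14.39 mW/cm².
Transmitted fraction = 0.1813.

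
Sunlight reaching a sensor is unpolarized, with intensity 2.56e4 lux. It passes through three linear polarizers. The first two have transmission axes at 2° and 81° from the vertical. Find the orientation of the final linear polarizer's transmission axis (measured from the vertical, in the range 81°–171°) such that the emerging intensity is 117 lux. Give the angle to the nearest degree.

θ ≈ 141°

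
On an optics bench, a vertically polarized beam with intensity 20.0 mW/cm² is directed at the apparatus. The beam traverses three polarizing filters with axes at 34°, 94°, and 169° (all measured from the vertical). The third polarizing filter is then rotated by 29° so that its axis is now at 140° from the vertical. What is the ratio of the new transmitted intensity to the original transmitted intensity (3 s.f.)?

Before rotation:
By Malus's law, I₁ = I₀ cos²(34° − 0°) = I₀ cos²(34°) = 0.6873 I₀.
I₂ = I₁ cos²(94° − 34°) = 0.6873 I₀ · cos²(60°) = 0.1718 I₀.
I₃ = I₂ cos²(169° − 94°) = 0.1718 I₀ · cos²(75°) = 0.01151 I₀.
After rotation:
I₁ = I₀ cos²(34° − 0°) = I₀ cos²(34°) = 0.6873 I₀.
I₂ = I₁ cos²(94° − 34°) = 0.6873 I₀ · cos²(60°) = 0.1718 I₀.
I₃ = I₂ cos²(140° − 94°) = 0.1718 I₀ · cos²(46°) = 0.08291 I₀.
Ratio = 0.08291 / 0.01151 = 7.204.

I_new/I_old ≈ 7.20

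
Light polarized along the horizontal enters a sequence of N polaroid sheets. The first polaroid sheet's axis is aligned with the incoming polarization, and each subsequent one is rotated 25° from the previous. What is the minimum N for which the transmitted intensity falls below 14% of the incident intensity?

First polarizer is aligned with the polarization: full transmission.
Each further stage multiplies by cos²(25°) = 0.8214.
After N polarizers: T = 0.8214^(N−1). Require T < 0.14 ⇒ N−1 > ln(0.14)/ln(0.8214) = 9.99, so N−1 ≥ 10 and N = 11.
Check: N=11 gives T = 0.1398 < 0.14; N=10 gives T = 0.1702.

N = 11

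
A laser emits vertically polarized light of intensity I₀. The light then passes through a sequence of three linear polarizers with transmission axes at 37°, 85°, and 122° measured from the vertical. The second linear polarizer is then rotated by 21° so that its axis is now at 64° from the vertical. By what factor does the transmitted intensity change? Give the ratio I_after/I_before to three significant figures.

Before rotation:
I₁ = I₀ cos²(37° − 0°) = I₀ cos²(37°) = 0.6378 I₀.
I₂ = I₁ cos²(85° − 37°) = 0.6378 I₀ · cos²(48°) = 0.2856 I₀.
I₃ = I₂ cos²(122° − 85°) = 0.2856 I₀ · cos²(37°) = 0.1821 I₀.
After rotation:
I₁ = I₀ cos²(37° − 0°) = I₀ cos²(37°) = 0.6378 I₀.
I₂ = I₁ cos²(64° − 37°) = 0.6378 I₀ · cos²(27°) = 0.5064 I₀.
I₃ = I₂ cos²(122° − 64°) = 0.5064 I₀ · cos²(58°) = 0.1422 I₀.
Ratio = 0.1422 / 0.1821 = 0.7807.

I_new/I_old ≈ 0.781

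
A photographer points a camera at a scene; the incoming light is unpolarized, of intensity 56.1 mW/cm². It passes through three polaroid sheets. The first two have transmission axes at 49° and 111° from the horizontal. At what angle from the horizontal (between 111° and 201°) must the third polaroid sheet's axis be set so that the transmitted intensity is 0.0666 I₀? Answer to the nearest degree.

θ ≈ 150°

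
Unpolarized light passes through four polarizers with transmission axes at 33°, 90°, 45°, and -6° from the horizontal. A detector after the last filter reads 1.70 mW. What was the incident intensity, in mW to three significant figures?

I₀ ≈ 57.9 mW

Unpolarized light through the first polarizer → I₁ = ½ I₀, now polarized at 33°.
I₂ = I₁ cos²(90° − 33°) = 0.5 I₀ · cos²(57°) = 0.1483 I₀.
I₃ = I₂ cos²(45° − 90°) = 0.1483 I₀ · cos²(45°) = 0.07416 I₀.
I₄ = I₃ cos²(-6° − 45°) = 0.07416 I₀ · cos²(51°) = 0.02937 I₀.
So 1.70 mW = 0.02937 I₀, giving I₀ = 1.70/0.02937 = 57.88 mW.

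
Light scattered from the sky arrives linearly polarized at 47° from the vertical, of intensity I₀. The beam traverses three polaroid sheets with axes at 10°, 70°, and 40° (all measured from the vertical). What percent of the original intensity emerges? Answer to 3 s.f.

≈ 12.0%

I₁ = I₀ cos²(10° − 47°) = I₀ cos²(37°) = 0.6378 I₀.
I₂ = I₁ cos²(70° − 10°) = 0.6378 I₀ · cos²(60°) = 0.1595 I₀.
I₃ = I₂ cos²(40° − 70°) = 0.1595 I₀ · cos²(30°) = 0.1196 I₀.
That is 11.96% of the incident intensity.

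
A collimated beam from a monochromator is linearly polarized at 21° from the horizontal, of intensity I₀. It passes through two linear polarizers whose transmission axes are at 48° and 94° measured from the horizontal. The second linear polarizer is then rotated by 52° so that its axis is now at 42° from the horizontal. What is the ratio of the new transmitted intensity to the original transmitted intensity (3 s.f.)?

I_new/I_old ≈ 2.05

Before rotation:
I₁ = I₀ cos²(48° − 21°) = I₀ cos²(27°) = 0.7939 I₀.
I₂ = I₁ cos²(94° − 48°) = 0.7939 I₀ · cos²(46°) = 0.3831 I₀.
After rotation:
I₁ = I₀ cos²(48° − 21°) = I₀ cos²(27°) = 0.7939 I₀.
I₂ = I₁ cos²(42° − 48°) = 0.7939 I₀ · cos²(6°) = 0.7852 I₀.
Ratio = 0.7852 / 0.3831 = 2.05.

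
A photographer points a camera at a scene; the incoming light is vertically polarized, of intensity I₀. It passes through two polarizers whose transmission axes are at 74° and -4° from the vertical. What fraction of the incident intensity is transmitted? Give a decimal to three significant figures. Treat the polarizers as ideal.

≈ 0.00328 I₀

I₁ = I₀ cos²(74° − 0°) = I₀ cos²(74°) = 0.07598 I₀.
I₂ = I₁ cos²(-4° − 74°) = 0.07598 I₀ · cos²(78°) = 0.003284 I₀.
Transmitted fraction = 0.003284.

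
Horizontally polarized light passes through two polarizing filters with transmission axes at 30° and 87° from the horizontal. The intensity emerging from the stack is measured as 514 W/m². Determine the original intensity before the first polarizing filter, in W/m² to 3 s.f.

By Malus's law, I₁ = I₀ cos²(30° − 0°) = I₀ cos²(30°) = 0.75 I₀.
I₂ = I₁ cos²(87° − 30°) = 0.75 I₀ · cos²(57°) = 0.2225 I₀.
So 514 W/m² = 0.2225 I₀, giving I₀ = 514/0.2225 = 2310 W/m².

I₀ ≈ 2310 W/m²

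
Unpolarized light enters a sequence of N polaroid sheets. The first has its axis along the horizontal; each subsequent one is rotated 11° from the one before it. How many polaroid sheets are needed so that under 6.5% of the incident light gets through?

N = 57

First polarizer halves the unpolarized light: factor 1/2.
Each further stage multiplies by cos²(11°) = 0.9636.
After N polarizers: T = 0.5·0.9636^(N−1). Require T < 0.065 ⇒ N−1 > ln(0.065/0.5)/ln(0.9636) = 55.01, so N−1 ≥ 56 and N = 57.
Check: N=57 gives T = 0.06266 < 0.065; N=56 gives T = 0.06503.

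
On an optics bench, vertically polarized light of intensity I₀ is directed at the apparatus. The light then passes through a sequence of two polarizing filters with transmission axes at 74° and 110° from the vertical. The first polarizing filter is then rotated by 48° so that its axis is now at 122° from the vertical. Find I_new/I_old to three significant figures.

I_new/I_old ≈ 5.40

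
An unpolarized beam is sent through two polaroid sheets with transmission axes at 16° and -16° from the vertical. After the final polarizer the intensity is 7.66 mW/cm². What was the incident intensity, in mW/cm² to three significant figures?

Unpolarized light through the first polarizer → I₁ = ½ I₀, now polarized at 16°.
I₂ = I₁ cos²(-16° − 16°) = 0.5 I₀ · cos²(32°) = 0.3596 I₀.
So 7.66 mW/cm² = 0.3596 I₀, giving I₀ = 7.66/0.3596 = 21.3 mW/cm².

I₀ ≈ 21.3 mW/cm²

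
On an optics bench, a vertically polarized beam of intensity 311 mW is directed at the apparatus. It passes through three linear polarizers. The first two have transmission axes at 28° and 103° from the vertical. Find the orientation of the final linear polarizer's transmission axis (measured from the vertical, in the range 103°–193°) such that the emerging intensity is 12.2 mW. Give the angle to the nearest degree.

By Malus's law, I₁ = I₀ cos²(28° − 0°) = I₀ cos²(28°) = 0.7796 I₀.
I₂ = I₁ cos²(103° − 28°) = 0.7796 I₀ · cos²(75°) = 0.05222 I₀.
Target fraction: 12.2 / 311 mW = 0.03923 of I₀.
Need I₃/I₀ = 0.03923, so cos²(θ − 103°) = 0.03923 / 0.05222 = 0.7512.
θ − 103° = arccos(√0.7512) = 29.9°, giving θ ≈ 103 + 29.9 = 132.9°.

θ ≈ 133°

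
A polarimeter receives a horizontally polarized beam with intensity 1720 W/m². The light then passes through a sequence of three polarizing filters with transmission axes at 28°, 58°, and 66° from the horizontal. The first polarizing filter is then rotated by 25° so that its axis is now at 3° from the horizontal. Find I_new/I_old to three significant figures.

I_new/I_old ≈ 0.561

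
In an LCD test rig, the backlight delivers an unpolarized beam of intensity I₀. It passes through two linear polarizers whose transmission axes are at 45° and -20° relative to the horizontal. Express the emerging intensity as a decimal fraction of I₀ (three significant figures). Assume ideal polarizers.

Unpolarized light through the first polarizer → I₁ = ½ I₀, now polarized at 45°.
I₂ = I₁ cos²(-20° − 45°) = 0.5 I₀ · cos²(65°) = 0.0893 I₀.
Transmitted fraction = 0.0893.

≈ 0.0893 I₀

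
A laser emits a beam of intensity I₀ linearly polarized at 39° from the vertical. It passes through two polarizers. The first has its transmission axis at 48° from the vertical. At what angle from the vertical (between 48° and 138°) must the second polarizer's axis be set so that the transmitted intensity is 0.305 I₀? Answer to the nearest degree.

θ ≈ 104°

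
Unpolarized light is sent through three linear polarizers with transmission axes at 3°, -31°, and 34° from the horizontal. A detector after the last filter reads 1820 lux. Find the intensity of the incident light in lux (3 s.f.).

I₀ ≈ 2.97e4 lux

Unpolarized light through the first polarizer → I₁ = ½ I₀, now polarized at 3°.
I₂ = I₁ cos²(-31° − 3°) = 0.5 I₀ · cos²(34°) = 0.3437 I₀.
I₃ = I₂ cos²(34° + 31°) = 0.3437 I₀ · cos²(65°) = 0.06138 I₀.
So 1820 lux = 0.06138 I₀, giving I₀ = 1820/0.06138 = 2.965e+04 lux.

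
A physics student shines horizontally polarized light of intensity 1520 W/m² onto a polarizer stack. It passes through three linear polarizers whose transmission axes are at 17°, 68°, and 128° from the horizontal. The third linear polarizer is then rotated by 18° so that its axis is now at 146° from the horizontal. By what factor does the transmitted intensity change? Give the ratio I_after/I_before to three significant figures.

Before rotation:
By Malus's law, I₁ = I₀ cos²(17° − 0°) = I₀ cos²(17°) = 0.9145 I₀.
I₂ = I₁ cos²(68° − 17°) = 0.9145 I₀ · cos²(51°) = 0.3622 I₀.
I₃ = I₂ cos²(128° − 68°) = 0.3622 I₀ · cos²(60°) = 0.09055 I₀.
After rotation:
I₁ = I₀ cos²(17° − 0°) = I₀ cos²(17°) = 0.9145 I₀.
I₂ = I₁ cos²(68° − 17°) = 0.9145 I₀ · cos²(51°) = 0.3622 I₀.
I₃ = I₂ cos²(146° − 68°) = 0.3622 I₀ · cos²(78°) = 0.01566 I₀.
Ratio = 0.01566 / 0.09055 = 0.1729.

I_new/I_old ≈ 0.173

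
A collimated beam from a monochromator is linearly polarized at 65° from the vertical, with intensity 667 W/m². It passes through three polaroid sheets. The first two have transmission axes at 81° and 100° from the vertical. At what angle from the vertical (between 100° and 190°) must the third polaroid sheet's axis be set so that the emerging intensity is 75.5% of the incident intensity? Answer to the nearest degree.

I₁ = I₀ cos²(81° − 65°) = I₀ cos²(16°) = 0.924 I₀.
I₂ = I₁ cos²(100° − 81°) = 0.924 I₀ · cos²(19°) = 0.8261 I₀.
Need I₃/I₀ = 0.755, so cos²(θ − 100°) = 0.755 / 0.8261 = 0.914.
θ − 100° = arccos(√0.914) = 17.1°, giving θ ≈ 100 + 17.1 = 117.1°.

θ ≈ 117°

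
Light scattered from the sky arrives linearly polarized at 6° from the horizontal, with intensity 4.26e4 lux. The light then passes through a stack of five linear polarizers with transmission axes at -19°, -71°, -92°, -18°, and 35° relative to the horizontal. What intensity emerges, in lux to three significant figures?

I ≈ 318 lux

By Malus's law, I₁ = 4.26e4 lux · cos²(25°) = 3.499e+04 lux.
I₂ = I₁ · cos²(52°) = 3.499e+04 · 0.379 = 1.326e+04 lux.
I₃ = I₂ · cos²(21°) = 1.326e+04 · 0.8716 = 1.156e+04 lux.
I₄ = I₃ · cos²(74°) = 1.156e+04 · 0.07598 = 878.3 lux.
I₅ = I₄ · cos²(53°) = 878.3 · 0.3622 = 318.1 lux.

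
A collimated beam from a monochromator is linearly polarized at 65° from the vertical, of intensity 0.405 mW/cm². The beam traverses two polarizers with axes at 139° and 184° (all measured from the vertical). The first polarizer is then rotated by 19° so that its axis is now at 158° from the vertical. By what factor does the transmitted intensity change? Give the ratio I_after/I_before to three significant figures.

I_new/I_old ≈ 0.0582

Before rotation:
I₁ = I₀ cos²(139° − 65°) = I₀ cos²(74°) = 0.07598 I₀.
I₂ = I₁ cos²(184° − 139°) = 0.07598 I₀ · cos²(45°) = 0.03799 I₀.
After rotation:
I₁ = I₀ cos²(158° − 65°) = I₀ cos²(87°) = 0.002739 I₀.
I₂ = I₁ cos²(184° − 158°) = 0.002739 I₀ · cos²(26°) = 0.002213 I₀.
Ratio = 0.002213 / 0.03799 = 0.05825.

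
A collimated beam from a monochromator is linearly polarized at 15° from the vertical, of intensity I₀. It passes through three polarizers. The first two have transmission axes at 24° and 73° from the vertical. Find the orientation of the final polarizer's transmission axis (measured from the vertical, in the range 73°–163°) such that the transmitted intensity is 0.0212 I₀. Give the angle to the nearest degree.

θ ≈ 150°

I₁ = I₀ cos²(24° − 15°) = I₀ cos²(9°) = 0.9755 I₀.
I₂ = I₁ cos²(73° − 24°) = 0.9755 I₀ · cos²(49°) = 0.4199 I₀.
Need I₃/I₀ = 0.0212, so cos²(θ − 73°) = 0.0212 / 0.4199 = 0.05049.
θ − 73° = arccos(√0.05049) = 77.0°, giving θ ≈ 73 + 77.0 = 150.0°.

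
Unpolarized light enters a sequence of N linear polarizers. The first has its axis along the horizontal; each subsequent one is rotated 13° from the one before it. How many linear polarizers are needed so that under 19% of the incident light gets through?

N = 20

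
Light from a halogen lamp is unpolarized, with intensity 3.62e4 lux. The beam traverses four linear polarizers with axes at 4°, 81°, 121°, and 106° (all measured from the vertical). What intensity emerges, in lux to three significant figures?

I ≈ 501 lux

Unpolarized light through the first polarizer → I₁ = 3.62e4 lux/2 = 1.81e+04 lux, polarized at 4°.
I₂ = I₁ · cos²(77°) = 1.81e+04 · 0.0506 = 915.9 lux.
I₃ = I₂ · cos²(40°) = 915.9 · 0.5868 = 537.5 lux.
I₄ = I₃ · cos²(15°) = 537.5 · 0.933 = 501.5 lux.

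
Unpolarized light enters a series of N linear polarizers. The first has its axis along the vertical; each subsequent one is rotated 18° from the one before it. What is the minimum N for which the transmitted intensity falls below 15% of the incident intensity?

N = 13

First polarizer halves the unpolarized light: factor 1/2.
Each further stage multiplies by cos²(18°) = 0.9045.
After N polarizers: T = 0.5·0.9045^(N−1). Require T < 0.15 ⇒ N−1 > ln(0.15/0.5)/ln(0.9045) = 12.00, so N−1 ≥ 12 and N = 13.
Check: N=13 gives T = 0.1499 < 0.15; N=12 gives T = 0.1658.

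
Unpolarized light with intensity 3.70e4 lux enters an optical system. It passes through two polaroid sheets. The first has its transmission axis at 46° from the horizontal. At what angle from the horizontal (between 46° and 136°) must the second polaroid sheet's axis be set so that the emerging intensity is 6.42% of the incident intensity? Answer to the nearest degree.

θ ≈ 115°

Unpolarized light through the first polarizer → I₁ = ½ I₀, now polarized at 46°.
Need I₂/I₀ = 0.0642, so cos²(θ − 46°) = 0.0642 / 0.5 = 0.1284.
θ − 46° = arccos(√0.1284) = 69.0°, giving θ ≈ 46 + 69.0 = 115.0°.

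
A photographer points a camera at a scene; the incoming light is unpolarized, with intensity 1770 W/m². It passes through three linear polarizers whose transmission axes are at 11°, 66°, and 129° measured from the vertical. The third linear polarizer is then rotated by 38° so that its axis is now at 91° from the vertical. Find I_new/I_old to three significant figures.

Before rotation:
Unpolarized light through the first polarizer → I₁ = ½ I₀, now polarized at 11°.
I₂ = I₁ cos²(66° − 11°) = 0.5 I₀ · cos²(55°) = 0.1645 I₀.
I₃ = I₂ cos²(129° − 66°) = 0.1645 I₀ · cos²(63°) = 0.0339 I₀.
After rotation:
Unpolarized light through the first polarizer → I₁ = ½ I₀, now polarized at 11°.
I₂ = I₁ cos²(66° − 11°) = 0.5 I₀ · cos²(55°) = 0.1645 I₀.
I₃ = I₂ cos²(91° − 66°) = 0.1645 I₀ · cos²(25°) = 0.1351 I₀.
Ratio = 0.1351 / 0.0339 = 3.985.

I_new/I_old ≈ 3.99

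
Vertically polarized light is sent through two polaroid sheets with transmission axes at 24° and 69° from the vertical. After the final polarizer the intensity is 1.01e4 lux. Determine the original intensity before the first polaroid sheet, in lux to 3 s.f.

I₀ ≈ 2.42e4 lux

By Malus's law, I₁ = I₀ cos²(24° − 0°) = I₀ cos²(24°) = 0.8346 I₀.
I₂ = I₁ cos²(69° − 24°) = 0.8346 I₀ · cos²(45°) = 0.4173 I₀.
So 1.01e4 lux = 0.4173 I₀, giving I₀ = 1.01e4/0.4173 = 2.42e+04 lux.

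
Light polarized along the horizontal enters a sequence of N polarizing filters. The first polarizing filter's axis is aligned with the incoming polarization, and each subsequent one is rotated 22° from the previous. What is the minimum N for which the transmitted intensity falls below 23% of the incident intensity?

First polarizer is aligned with the polarization: full transmission.
Each further stage multiplies by cos²(22°) = 0.8597.
After N polarizers: T = 0.8597^(N−1). Require T < 0.23 ⇒ N−1 > ln(0.23)/ln(0.8597) = 9.72, so N−1 ≥ 10 and N = 11.
Check: N=11 gives T = 0.2205 < 0.23; N=10 gives T = 0.2564.

N = 11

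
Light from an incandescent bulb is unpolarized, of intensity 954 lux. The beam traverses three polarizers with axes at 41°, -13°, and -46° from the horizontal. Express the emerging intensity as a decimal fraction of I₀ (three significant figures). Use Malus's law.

Unpolarized light through the first polarizer → I₁ = 954 lux/2 = 477 lux, polarized at 41°.
I₂ = I₁ · cos²(54°) = 477 · 0.3455 = 164.8 lux.
I₃ = I₂ · cos²(33°) = 164.8 · 0.7034 = 115.9 lux.
Transmitted fraction = 0.1215.

I/I₀ ≈ 0.122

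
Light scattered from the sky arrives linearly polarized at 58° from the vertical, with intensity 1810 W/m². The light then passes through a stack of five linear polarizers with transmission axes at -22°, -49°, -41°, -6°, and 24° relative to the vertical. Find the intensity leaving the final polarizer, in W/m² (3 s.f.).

I ≈ 21.4 W/m²

I₁ = 1810 W/m² · cos²(80°) = 54.58 W/m².
I₂ = I₁ · cos²(27°) = 54.58 · 0.7939 = 43.33 W/m².
I₃ = I₂ · cos²(8°) = 43.33 · 0.9806 = 42.49 W/m².
I₄ = I₃ · cos²(35°) = 42.49 · 0.671 = 28.51 W/m².
I₅ = I₄ · cos²(30°) = 28.51 · 0.75 = 21.38 W/m².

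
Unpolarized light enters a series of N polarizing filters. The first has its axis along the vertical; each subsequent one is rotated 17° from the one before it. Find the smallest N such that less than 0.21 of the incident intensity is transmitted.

N = 11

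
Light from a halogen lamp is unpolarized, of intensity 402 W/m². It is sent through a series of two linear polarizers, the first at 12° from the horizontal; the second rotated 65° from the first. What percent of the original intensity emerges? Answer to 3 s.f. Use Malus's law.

≈ 8.93%

Unpolarized light through the first polarizer → I₁ = 402 W/m²/2 = 201 W/m², polarized at 12°.
I₂ = I₁ · cos²(65°) = 201 · 0.1786 = 35.9 W/m².
That is 8.93% of the incident intensity.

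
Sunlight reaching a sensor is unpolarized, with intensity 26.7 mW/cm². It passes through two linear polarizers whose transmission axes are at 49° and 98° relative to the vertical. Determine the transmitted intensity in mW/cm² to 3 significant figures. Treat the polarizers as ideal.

Unpolarized light through the first polarizer → I₁ = 26.7 mW/cm²/2 = 13.35 mW/cm², polarized at 49°.
I₂ = I₁ · cos²(49°) = 13.35 · 0.4304 = 5.746 mW/cm².

I ≈ 5.75 mW/cm²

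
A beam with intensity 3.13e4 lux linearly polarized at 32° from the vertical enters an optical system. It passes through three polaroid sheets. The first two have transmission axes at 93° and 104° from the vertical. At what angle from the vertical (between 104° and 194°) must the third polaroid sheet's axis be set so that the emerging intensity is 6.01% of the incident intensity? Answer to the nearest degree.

θ ≈ 163°

By Malus's law, I₁ = I₀ cos²(93° − 32°) = I₀ cos²(61°) = 0.235 I₀.
I₂ = I₁ cos²(104° − 93°) = 0.235 I₀ · cos²(11°) = 0.2265 I₀.
Need I₃/I₀ = 0.0601, so cos²(θ − 104°) = 0.0601 / 0.2265 = 0.2654.
θ − 104° = arccos(√0.2654) = 59.0°, giving θ ≈ 104 + 59.0 = 163.0°.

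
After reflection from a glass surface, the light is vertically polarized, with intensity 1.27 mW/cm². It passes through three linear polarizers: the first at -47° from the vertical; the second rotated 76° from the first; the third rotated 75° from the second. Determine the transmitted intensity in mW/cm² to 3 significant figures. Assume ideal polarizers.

I ≈ 0.00232 mW/cm²

By Malus's law, I₁ = 1.27 mW/cm² · cos²(47°) = 0.5907 mW/cm².
I₂ = I₁ · cos²(76°) = 0.5907 · 0.05853 = 0.03457 mW/cm².
I₃ = I₂ · cos²(75°) = 0.03457 · 0.06699 = 0.002316 mW/cm².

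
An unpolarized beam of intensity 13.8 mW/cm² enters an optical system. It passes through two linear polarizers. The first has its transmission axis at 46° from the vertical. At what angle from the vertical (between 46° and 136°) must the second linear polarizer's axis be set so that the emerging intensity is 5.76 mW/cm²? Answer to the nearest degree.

Unpolarized light through the first polarizer → I₁ = ½ I₀, now polarized at 46°.
Target fraction: 5.76 / 13.8 mW/cm² = 0.4174 of I₀.
Need I₂/I₀ = 0.4174, so cos²(θ − 46°) = 0.4174 / 0.5 = 0.8348.
θ − 46° = arccos(√0.8348) = 24.0°, giving θ ≈ 46 + 24.0 = 70.0°.

θ ≈ 70°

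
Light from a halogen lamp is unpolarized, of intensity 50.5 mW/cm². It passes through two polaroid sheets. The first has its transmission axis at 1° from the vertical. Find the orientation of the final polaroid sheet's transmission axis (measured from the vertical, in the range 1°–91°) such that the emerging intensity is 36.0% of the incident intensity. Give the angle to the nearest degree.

θ ≈ 33°

Unpolarized light through the first polarizer → I₁ = ½ I₀, now polarized at 1°.
Need I₂/I₀ = 0.36, so cos²(θ − 1°) = 0.36 / 0.5 = 0.72.
θ − 1° = arccos(√0.72) = 31.9°, giving θ ≈ 1 + 31.9 = 32.9°.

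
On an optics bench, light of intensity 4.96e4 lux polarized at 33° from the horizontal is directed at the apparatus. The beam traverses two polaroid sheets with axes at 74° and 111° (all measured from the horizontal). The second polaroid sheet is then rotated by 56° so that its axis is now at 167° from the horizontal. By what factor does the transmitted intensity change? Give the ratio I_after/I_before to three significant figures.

I_new/I_old ≈ 0.00429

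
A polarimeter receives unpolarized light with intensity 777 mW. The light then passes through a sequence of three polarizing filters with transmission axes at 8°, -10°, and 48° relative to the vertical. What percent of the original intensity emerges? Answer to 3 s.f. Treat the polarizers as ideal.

Unpolarized light through the first polarizer → I₁ = 777 mW/2 = 388.5 mW, polarized at 8°.
I₂ = I₁ · cos²(18°) = 388.5 · 0.9045 = 351.4 mW.
I₃ = I₂ · cos²(58°) = 351.4 · 0.2808 = 98.68 mW.
That is 12.7% of the incident intensity.

≈ 12.7%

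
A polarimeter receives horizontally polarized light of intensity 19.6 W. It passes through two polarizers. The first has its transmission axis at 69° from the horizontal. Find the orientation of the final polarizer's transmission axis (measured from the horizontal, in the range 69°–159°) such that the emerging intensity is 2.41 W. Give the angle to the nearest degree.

θ ≈ 81°

By Malus's law, I₁ = I₀ cos²(69° − 0°) = I₀ cos²(69°) = 0.1284 I₀.
Target fraction: 2.41 / 19.6 W = 0.123 of I₀.
Need I₂/I₀ = 0.123, so cos²(θ − 69°) = 0.123 / 0.1284 = 0.9574.
θ − 69° = arccos(√0.9574) = 11.9°, giving θ ≈ 69 + 11.9 = 80.9°.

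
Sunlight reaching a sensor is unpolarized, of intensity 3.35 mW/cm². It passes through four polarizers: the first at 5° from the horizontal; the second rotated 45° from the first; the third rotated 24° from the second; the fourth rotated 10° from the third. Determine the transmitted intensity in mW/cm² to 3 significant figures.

Unpolarized light through the first polarizer → I₁ = 3.35 mW/cm²/2 = 1.675 mW/cm², polarized at 5°.
I₂ = I₁ · cos²(45°) = 1.675 · 0.5 = 0.8375 mW/cm².
I₃ = I₂ · cos²(24°) = 0.8375 · 0.8346 = 0.6989 mW/cm².
I₄ = I₃ · cos²(10°) = 0.6989 · 0.9698 = 0.6779 mW/cm².

I ≈ 0.678 mW/cm²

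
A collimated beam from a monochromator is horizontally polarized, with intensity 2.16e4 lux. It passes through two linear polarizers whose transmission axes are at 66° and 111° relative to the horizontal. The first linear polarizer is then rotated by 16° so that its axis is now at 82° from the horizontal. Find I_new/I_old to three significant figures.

Before rotation:
By Malus's law, I₁ = I₀ cos²(66° − 0°) = I₀ cos²(66°) = 0.1654 I₀.
I₂ = I₁ cos²(111° − 66°) = 0.1654 I₀ · cos²(45°) = 0.08272 I₀.
After rotation:
I₁ = I₀ cos²(82° − 0°) = I₀ cos²(82°) = 0.01937 I₀.
I₂ = I₁ cos²(111° − 82°) = 0.01937 I₀ · cos²(29°) = 0.01482 I₀.
Ratio = 0.01482 / 0.08272 = 0.1791.

I_new/I_old ≈ 0.179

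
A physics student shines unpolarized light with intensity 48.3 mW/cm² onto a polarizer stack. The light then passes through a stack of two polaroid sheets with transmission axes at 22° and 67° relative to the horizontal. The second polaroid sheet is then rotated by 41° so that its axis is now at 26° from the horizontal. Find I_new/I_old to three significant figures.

Before rotation:
Unpolarized light through the first polarizer → I₁ = ½ I₀, now polarized at 22°.
I₂ = I₁ cos²(67° − 22°) = 0.5 I₀ · cos²(45°) = 0.25 I₀.
After rotation:
Unpolarized light through the first polarizer → I₁ = ½ I₀, now polarized at 22°.
I₂ = I₁ cos²(26° − 22°) = 0.5 I₀ · cos²(4°) = 0.4976 I₀.
Ratio = 0.4976 / 0.25 = 1.99.

I_new/I_old ≈ 1.99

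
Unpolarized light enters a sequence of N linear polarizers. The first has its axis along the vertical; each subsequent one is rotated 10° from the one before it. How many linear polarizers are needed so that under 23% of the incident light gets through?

First polarizer halves the unpolarized light: factor 1/2.
Each further stage multiplies by cos²(10°) = 0.9698.
After N polarizers: T = 0.5·0.9698^(N−1). Require T < 0.23 ⇒ N−1 > ln(0.23/0.5)/ln(0.9698) = 25.36, so N−1 ≥ 26 and N = 27.
Check: N=27 gives T = 0.2256 < 0.23; N=26 gives T = 0.2326.

N = 27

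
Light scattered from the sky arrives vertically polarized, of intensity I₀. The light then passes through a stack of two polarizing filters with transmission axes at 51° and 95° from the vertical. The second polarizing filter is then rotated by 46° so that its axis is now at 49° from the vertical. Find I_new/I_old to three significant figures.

I_new/I_old ≈ 1.93

Before rotation:
I₁ = I₀ cos²(51° − 0°) = I₀ cos²(51°) = 0.396 I₀.
I₂ = I₁ cos²(95° − 51°) = 0.396 I₀ · cos²(44°) = 0.2049 I₀.
After rotation:
I₁ = I₀ cos²(51° − 0°) = I₀ cos²(51°) = 0.396 I₀.
I₂ = I₁ cos²(49° − 51°) = 0.396 I₀ · cos²(2°) = 0.3956 I₀.
Ratio = 0.3956 / 0.2049 = 1.93.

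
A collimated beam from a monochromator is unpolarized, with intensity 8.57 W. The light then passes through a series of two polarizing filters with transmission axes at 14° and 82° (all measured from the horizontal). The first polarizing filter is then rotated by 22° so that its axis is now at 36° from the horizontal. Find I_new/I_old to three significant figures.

I_new/I_old ≈ 3.44

Before rotation:
Unpolarized light through the first polarizer → I₁ = ½ I₀, now polarized at 14°.
I₂ = I₁ cos²(82° − 14°) = 0.5 I₀ · cos²(68°) = 0.07017 I₀.
After rotation:
Unpolarized light through the first polarizer → I₁ = ½ I₀, now polarized at 36°.
I₂ = I₁ cos²(82° − 36°) = 0.5 I₀ · cos²(46°) = 0.2413 I₀.
Ratio = 0.2413 / 0.07017 = 3.439.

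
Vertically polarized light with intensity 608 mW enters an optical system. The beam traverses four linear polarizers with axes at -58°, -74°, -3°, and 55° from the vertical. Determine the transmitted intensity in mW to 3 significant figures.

I₁ = 608 mW · cos²(58°) = 170.7 mW.
I₂ = I₁ · cos²(16°) = 170.7 · 0.924 = 157.8 mW.
I₃ = I₂ · cos²(71°) = 157.8 · 0.106 = 16.72 mW.
I₄ = I₃ · cos²(58°) = 16.72 · 0.2808 = 4.696 mW.

I ≈ 4.70 mW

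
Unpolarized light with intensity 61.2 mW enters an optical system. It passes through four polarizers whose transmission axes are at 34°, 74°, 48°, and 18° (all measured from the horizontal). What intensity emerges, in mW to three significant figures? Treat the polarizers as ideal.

I ≈ 10.9 mW

Unpolarized light through the first polarizer → I₁ = 61.2 mW/2 = 30.6 mW, polarized at 34°.
I₂ = I₁ · cos²(40°) = 30.6 · 0.5868 = 17.96 mW.
I₃ = I₂ · cos²(26°) = 17.96 · 0.8078 = 14.51 mW.
I₄ = I₃ · cos²(30°) = 14.51 · 0.75 = 10.88 mW.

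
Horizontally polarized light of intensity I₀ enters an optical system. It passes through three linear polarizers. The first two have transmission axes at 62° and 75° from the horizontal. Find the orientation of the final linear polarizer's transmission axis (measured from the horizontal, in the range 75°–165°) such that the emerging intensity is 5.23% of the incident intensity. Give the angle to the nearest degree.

θ ≈ 135°

I₁ = I₀ cos²(62° − 0°) = I₀ cos²(62°) = 0.2204 I₀.
I₂ = I₁ cos²(75° − 62°) = 0.2204 I₀ · cos²(13°) = 0.2093 I₀.
Need I₃/I₀ = 0.0523, so cos²(θ − 75°) = 0.0523 / 0.2093 = 0.2499.
θ − 75° = arccos(√0.2499) = 60.0°, giving θ ≈ 75 + 60.0 = 135.0°.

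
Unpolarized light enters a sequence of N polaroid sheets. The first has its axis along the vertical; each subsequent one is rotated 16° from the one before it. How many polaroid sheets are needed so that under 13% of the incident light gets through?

First polarizer halves the unpolarized light: factor 1/2.
Each further stage multiplies by cos²(16°) = 0.924.
After N polarizers: T = 0.5·0.924^(N−1). Require T < 0.13 ⇒ N−1 > ln(0.13/0.5)/ln(0.924) = 17.05, so N−1 ≥ 18 and N = 19.
Check: N=19 gives T = 0.1206 < 0.13; N=18 gives T = 0.1305.

N = 19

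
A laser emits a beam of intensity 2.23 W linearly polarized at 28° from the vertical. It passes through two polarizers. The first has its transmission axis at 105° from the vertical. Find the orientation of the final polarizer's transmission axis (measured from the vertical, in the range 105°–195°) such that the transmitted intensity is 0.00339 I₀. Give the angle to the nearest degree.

I₁ = I₀ cos²(105° − 28°) = I₀ cos²(77°) = 0.0506 I₀.
Need I₂/I₀ = 0.00339, so cos²(θ − 105°) = 0.00339 / 0.0506 = 0.06699.
θ − 105° = arccos(√0.06699) = 75.0°, giving θ ≈ 105 + 75.0 = 180.0°.

θ ≈ 180°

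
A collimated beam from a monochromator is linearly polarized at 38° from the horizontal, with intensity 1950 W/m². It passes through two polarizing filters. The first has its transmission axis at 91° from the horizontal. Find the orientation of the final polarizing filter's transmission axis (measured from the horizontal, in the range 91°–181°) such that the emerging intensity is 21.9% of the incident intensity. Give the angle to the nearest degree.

θ ≈ 130°

I₁ = I₀ cos²(91° − 38°) = I₀ cos²(53°) = 0.3622 I₀.
Need I₂/I₀ = 0.219, so cos²(θ − 91°) = 0.219 / 0.3622 = 0.6047.
θ − 91° = arccos(√0.6047) = 39.0°, giving θ ≈ 91 + 39.0 = 130.0°.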